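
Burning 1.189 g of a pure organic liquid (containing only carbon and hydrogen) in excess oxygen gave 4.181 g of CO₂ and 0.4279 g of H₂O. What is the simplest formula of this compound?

C2H

mol C = 4.181 g CO₂ ÷ 44.009 g/mol = 0.095003 mol
mol H = 2 × 0.4279 g H₂O ÷ 18.015 g/mol = 0.047505 mol
Divide by the smallest (0.047505 mol): C 2.000, H 1.000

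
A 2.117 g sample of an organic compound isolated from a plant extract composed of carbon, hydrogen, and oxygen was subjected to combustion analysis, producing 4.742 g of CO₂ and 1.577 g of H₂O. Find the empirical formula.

C8H13O3

mol C = 4.742 g CO₂ ÷ 44.009 g/mol = 0.10775 mol
mol H = 2 × 1.577 g H₂O ÷ 18.015 g/mol = 0.17508 mol
mass O = 2.117 − (1.2942 + 0.17648) = 0.64633 g → mol O = 0.64633 ÷ 15.999 = 0.040398 mol
Divide by the smallest (0.040398 mol): C 2.667, H 4.334, O 1.000
Multiplying each by 3 gives whole numbers: C 8.00, H 13.00, O 3.00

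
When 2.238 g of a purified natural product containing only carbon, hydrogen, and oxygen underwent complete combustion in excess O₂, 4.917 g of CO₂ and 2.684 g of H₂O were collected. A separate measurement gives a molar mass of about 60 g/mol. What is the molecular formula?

mol C = 4.917 g CO₂ ÷ 44.009 g/mol = 0.11173 mol
mol H = 2 × 2.684 g H₂O ÷ 18.015 g/mol = 0.29797 mol
mass O = 2.238 − (1.3420 + 0.30036) = 0.59569 g → mol O = 0.59569 ÷ 15.999 = 0.037233 mol
Divide by the smallest (0.037233 mol): C 3.001, H 8.003, O 1.000
Empirical formula: C3H8O
Empirical-formula mass = 60.10 g/mol; 60 ÷ 60.10 ≈ 1, so the molecular formula is C3H8O.

C3H8O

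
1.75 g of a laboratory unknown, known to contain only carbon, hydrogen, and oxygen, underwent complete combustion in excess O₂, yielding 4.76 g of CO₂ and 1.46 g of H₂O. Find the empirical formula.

mol C = 4.76 g CO₂ ÷ 44.009 g/mol = 0.1082 mol
mol H = 2 × 1.46 g H₂O ÷ 18.015 g/mol = 0.1621 mol
mass O = 1.75 − (1.299 + 0.1634) = 0.2875 g → mol O = 0.2875 ÷ 15.999 = 0.01797 mol
Divide by the smallest (0.01797 mol): C 6.019, H 9.020, O 1.000

C6H9O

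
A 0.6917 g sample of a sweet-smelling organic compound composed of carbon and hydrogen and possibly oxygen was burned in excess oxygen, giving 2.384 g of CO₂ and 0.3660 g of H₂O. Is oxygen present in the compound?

mol C = 2.384 g CO₂ ÷ 44.009 g/mol = 0.054171 mol
mol H = 2 × 0.3660 g H₂O ÷ 18.015 g/mol = 0.040633 mol
C and H together account for 0.69160 g — essentially the entire 0.6917 g sample — so the compound contains no oxygen.

no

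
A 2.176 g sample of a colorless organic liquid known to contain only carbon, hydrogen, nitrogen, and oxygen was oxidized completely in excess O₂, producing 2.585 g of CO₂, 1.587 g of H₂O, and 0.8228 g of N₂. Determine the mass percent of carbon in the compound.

mol C = 2.585 g CO₂ ÷ 44.009 g/mol = 0.058738 mol
mol H = 2 × 1.587 g H₂O ÷ 18.015 g/mol = 0.17619 mol
mol N = 2 × 0.8228 g N₂ ÷ 28.014 g/mol = 0.058742 mol
mass O = 2.176 − (0.70550 + 0.17760 + 0.82280) = 0.47010 g → mol O = 0.47010 ÷ 15.999 = 0.029383 mol
mass % C = 0.70550 g ÷ 2.176 g × 100%

32.42%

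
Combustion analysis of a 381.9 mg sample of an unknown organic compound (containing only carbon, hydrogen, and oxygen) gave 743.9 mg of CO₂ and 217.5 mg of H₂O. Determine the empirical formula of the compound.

mol C = 0.7439 g CO₂ ÷ 44.009 g/mol = 0.016903 mol
mol H = 2 × 0.2175 g H₂O ÷ 18.015 g/mol = 0.024147 mol
mass O = 0.3819 − (0.20303 + 0.024340) = 0.15453 g → mol O = 0.15453 ÷ 15.999 = 0.0096590 mol
Divide by the smallest (0.0096590 mol): C 1.750, H 2.500, O 1.000
Multiplying each by 4 gives whole numbers: C 7.00, H 10.00, O 4.00

C7H10O4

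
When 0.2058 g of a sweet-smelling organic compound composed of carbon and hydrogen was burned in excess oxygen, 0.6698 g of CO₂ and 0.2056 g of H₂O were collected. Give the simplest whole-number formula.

mol C = 0.6698 g CO₂ ÷ 44.009 g/mol = 0.015220 mol
mol H = 2 × 0.2056 g H₂O ÷ 18.015 g/mol = 0.022825 mol
Divide by the smallest (0.015220 mol): C 1.000, H 1.500
Multiplying each by 2 gives whole numbers: C 2.00, H 3.00

C2H3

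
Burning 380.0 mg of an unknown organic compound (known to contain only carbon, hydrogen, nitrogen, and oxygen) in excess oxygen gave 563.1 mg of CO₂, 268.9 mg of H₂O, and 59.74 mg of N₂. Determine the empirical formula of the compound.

mol C = 0.5631 g CO₂ ÷ 44.009 g/mol = 0.012795 mol
mol H = 2 × 0.2689 g H₂O ÷ 18.015 g/mol = 0.029853 mol
mol N = 2 × 0.05974 g N₂ ÷ 28.014 g/mol = 0.0042650 mol
mass O = 0.3800 − (0.15368 + 0.030092 + 0.059740) = 0.13649 g → mol O = 0.13649 ÷ 15.999 = 0.0085309 mol
Divide by the smallest (0.0042650 mol): C 3.000, H 6.999, N 1.000, O 2.000

C3H7NO2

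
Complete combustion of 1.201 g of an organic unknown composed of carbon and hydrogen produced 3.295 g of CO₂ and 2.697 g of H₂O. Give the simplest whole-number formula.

CH4

mol C = 3.295 g CO₂ ÷ 44.009 g/mol = 0.074871 mol
mol H = 2 × 2.697 g H₂O ÷ 18.015 g/mol = 0.29942 mol
Divide by the smallest (0.074871 mol): C 1.000, H 3.999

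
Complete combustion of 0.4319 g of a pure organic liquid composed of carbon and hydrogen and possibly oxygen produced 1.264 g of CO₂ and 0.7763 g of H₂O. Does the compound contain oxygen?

mol C = 1.264 g CO₂ ÷ 44.009 g/mol = 0.028721 mol
mol H = 2 × 0.7763 g H₂O ÷ 18.015 g/mol = 0.086184 mol
C and H together account for 0.43185 g — essentially the entire 0.4319 g sample — so the compound contains no oxygen.

no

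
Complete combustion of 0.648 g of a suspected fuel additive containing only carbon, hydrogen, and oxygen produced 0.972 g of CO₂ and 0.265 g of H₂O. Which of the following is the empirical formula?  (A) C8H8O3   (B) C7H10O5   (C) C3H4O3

(C) C3H4O3

mol C = 0.972 g CO₂ ÷ 44.009 g/mol = 0.02209 mol
mol H = 2 × 0.265 g H₂O ÷ 18.015 g/mol = 0.02942 mol
mass O = 0.648 − (0.2653 + 0.02966) = 0.3531 g → mol O = 0.3531 ÷ 15.999 = 0.02207 mol
Divide by the smallest (0.02207 mol): C 1.001, H 1.333, O 1.000
Multiplying each by 3 gives whole numbers: C 3.00, H 4.00, O 3.00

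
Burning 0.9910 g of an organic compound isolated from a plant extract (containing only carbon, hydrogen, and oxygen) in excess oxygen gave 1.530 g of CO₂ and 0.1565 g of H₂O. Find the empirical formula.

C2HO2

mol C = 1.530 g CO₂ ÷ 44.009 g/mol = 0.034766 mol
mol H = 2 × 0.1565 g H₂O ÷ 18.015 g/mol = 0.017374 mol
mass O = 0.9910 − (0.41757 + 0.017513) = 0.55592 g → mol O = 0.55592 ÷ 15.999 = 0.034747 mol
Divide by the smallest (0.017374 mol): C 2.001, H 1.000, O 2.000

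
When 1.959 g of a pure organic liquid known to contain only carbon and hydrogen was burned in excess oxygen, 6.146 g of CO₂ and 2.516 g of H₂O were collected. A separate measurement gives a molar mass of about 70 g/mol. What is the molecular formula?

mol C = 6.146 g CO₂ ÷ 44.009 g/mol = 0.13965 mol
mol H = 2 × 2.516 g H₂O ÷ 18.015 g/mol = 0.27932 mol
Divide by the smallest (0.13965 mol): C 1.000, H 2.000
Empirical formula: CH2
Empirical-formula mass = 14.03 g/mol; 70 ÷ 14.03 ≈ 5, so the molecular formula is C5H10.

C5H10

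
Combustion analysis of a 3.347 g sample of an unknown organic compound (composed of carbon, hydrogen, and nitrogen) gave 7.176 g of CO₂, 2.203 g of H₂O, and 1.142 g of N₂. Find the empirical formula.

C2H3N

mol C = 7.176 g CO₂ ÷ 44.009 g/mol = 0.16306 mol
mol H = 2 × 2.203 g H₂O ÷ 18.015 g/mol = 0.24457 mol
mol N = 2 × 1.142 g N₂ ÷ 28.014 g/mol = 0.081531 mol
Divide by the smallest (0.081531 mol): C 2.000, H 3.000, N 1.000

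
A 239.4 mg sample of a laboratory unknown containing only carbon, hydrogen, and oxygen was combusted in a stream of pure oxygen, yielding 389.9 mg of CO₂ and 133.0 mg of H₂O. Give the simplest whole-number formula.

mol C = 0.3899 g CO₂ ÷ 44.009 g/mol = 0.0088596 mol
mol H = 2 × 0.1330 g H₂O ÷ 18.015 g/mol = 0.014765 mol
mass O = 0.2394 − (0.10641 + 0.014884) = 0.11810 g → mol O = 0.11810 ÷ 15.999 = 0.0073820 mol
Divide by the smallest (0.0073820 mol): C 1.200, H 2.000, O 1.000
Multiplying each by 5 gives whole numbers: C 6.00, H 10.00, O 5.00

C6H10O5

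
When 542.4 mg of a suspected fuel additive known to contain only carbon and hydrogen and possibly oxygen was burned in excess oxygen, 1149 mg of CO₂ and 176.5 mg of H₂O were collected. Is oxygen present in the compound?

mol C = 1.149 g CO₂ ÷ 44.009 g/mol = 0.026108 mol
mol H = 2 × 0.1765 g H₂O ÷ 18.015 g/mol = 0.019595 mol
C and H account for only 0.33334 g of the 0.5424 g sample; the remaining 0.20906 g must be oxygen.

yes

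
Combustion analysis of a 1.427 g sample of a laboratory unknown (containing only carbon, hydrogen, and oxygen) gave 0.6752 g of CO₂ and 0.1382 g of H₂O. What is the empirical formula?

mol C = 0.6752 g CO₂ ÷ 44.009 g/mol = 0.015342 mol
mol H = 2 × 0.1382 g H₂O ÷ 18.015 g/mol = 0.015343 mol
mass O = 1.427 − (0.18428 + 0.015466) = 1.2273 g → mol O = 1.2273 ÷ 15.999 = 0.076708 mol
Divide by the smallest (0.015342 mol): C 1.000, H 1.000, O 5.000

CHO5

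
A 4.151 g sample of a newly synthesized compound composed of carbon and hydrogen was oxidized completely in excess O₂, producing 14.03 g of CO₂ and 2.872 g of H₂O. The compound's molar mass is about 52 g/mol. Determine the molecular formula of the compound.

mol C = 14.03 g CO₂ ÷ 44.009 g/mol = 0.31880 mol
mol H = 2 × 2.872 g H₂O ÷ 18.015 g/mol = 0.31885 mol
Divide by the smallest (0.31880 mol): C 1.000, H 1.000
Empirical formula: CH
Empirical-formula mass = 13.02 g/mol; 52 ÷ 13.02 ≈ 4, so the molecular formula is C4H4.

C4H4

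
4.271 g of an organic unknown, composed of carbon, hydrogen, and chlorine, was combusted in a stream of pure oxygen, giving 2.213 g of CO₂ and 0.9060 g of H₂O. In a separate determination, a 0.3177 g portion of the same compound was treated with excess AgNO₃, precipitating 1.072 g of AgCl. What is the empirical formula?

CH2Cl2

mol C = 2.213 g CO₂ ÷ 44.009 g/mol = 0.050285 mol
mol H = 2 × 0.9060 g H₂O ÷ 18.015 g/mol = 0.10058 mol
From the AgCl data: mol Cl per gram of compound = (1.072 ÷ 143.318) ÷ 0.3177 = 0.023544 mol/g, so in the 4.271 g combustion sample mol Cl = 0.10056 mol
Divide by the smallest (0.050285 mol): C 1.000, H 2.000, Cl 2.000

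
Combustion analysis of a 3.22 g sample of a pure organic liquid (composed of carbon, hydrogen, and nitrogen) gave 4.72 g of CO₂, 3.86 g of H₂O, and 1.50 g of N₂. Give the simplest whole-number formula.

mol C = 4.72 g CO₂ ÷ 44.009 g/mol = 0.1073 mol
mol H = 2 × 3.86 g H₂O ÷ 18.015 g/mol = 0.4285 mol
mol N = 2 × 1.50 g N₂ ÷ 28.014 g/mol = 0.1071 mol
Divide by the smallest (0.1071 mol): C 1.002, H 4.002, N 1.000

CH4N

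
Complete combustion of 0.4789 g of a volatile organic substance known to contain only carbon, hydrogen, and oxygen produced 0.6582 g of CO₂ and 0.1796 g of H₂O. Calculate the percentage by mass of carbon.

mol C = 0.6582 g CO₂ ÷ 44.009 g/mol = 0.014956 mol
mol H = 2 × 0.1796 g H₂O ÷ 18.015 g/mol = 0.019939 mol
mass O = 0.4789 − (0.17964 + 0.020098) = 0.27916 g → mol O = 0.27916 ÷ 15.999 = 0.017449 mol
mass % C = 0.17964 g ÷ 0.4789 g × 100%

37.51%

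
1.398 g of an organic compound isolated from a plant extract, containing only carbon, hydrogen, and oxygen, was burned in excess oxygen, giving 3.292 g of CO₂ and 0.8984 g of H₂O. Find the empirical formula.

C3H4O

mol C = 3.292 g CO₂ ÷ 44.009 g/mol = 0.074803 mol
mol H = 2 × 0.8984 g H₂O ÷ 18.015 g/mol = 0.099739 mol
mass O = 1.398 − (0.89846 + 0.10054) = 0.39901 g → mol O = 0.39901 ÷ 15.999 = 0.024939 mol
Divide by the smallest (0.024939 mol): C 2.999, H 3.999, O 1.000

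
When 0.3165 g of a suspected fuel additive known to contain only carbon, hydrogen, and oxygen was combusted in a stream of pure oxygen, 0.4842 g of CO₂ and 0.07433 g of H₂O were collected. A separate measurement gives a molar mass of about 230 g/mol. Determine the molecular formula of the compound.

C8H6O8

mol C = 0.4842 g CO₂ ÷ 44.009 g/mol = 0.011002 mol
mol H = 2 × 0.07433 g H₂O ÷ 18.015 g/mol = 0.0082520 mol
mass O = 0.3165 − (0.13215 + 0.0083180) = 0.17603 g → mol O = 0.17603 ÷ 15.999 = 0.011003 mol
Divide by the smallest (0.0082520 mol): C 1.333, H 1.000, O 1.333
Multiplying each by 3 gives whole numbers: C 4.00, H 3.00, O 4.00
Empirical formula: C4H3O4
Empirical-formula mass = 115.06 g/mol; 230 ÷ 115.06 ≈ 2, so the molecular formula is C8H6O8.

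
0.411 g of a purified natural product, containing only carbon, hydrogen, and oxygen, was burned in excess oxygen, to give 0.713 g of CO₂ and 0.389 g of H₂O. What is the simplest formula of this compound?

mol C = 0.713 g CO₂ ÷ 44.009 g/mol = 0.01620 mol
mol H = 2 × 0.389 g H₂O ÷ 18.015 g/mol = 0.04319 mol
mass O = 0.411 − (0.1946 + 0.04353) = 0.1729 g → mol O = 0.1729 ÷ 15.999 = 0.01081 mol
Divide by the smallest (0.01081 mol): C 1.499, H 3.997, O 1.000
Multiplying each by 2 gives whole numbers: C 3.00, H 7.99, O 2.00

C3H8O2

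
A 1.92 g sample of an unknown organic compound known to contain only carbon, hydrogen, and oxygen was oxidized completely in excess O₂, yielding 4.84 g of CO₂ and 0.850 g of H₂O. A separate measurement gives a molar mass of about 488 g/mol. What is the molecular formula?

mol C = 4.84 g CO₂ ÷ 44.009 g/mol = 0.1100 mol
mol H = 2 × 0.850 g H₂O ÷ 18.015 g/mol = 0.09437 mol
mass O = 1.92 − (1.321 + 0.09512) = 0.5039 g → mol O = 0.5039 ÷ 15.999 = 0.03150 mol
Divide by the smallest (0.03150 mol): C 3.492, H 2.996, O 1.000
Multiplying each by 2 gives whole numbers: C 6.98, H 5.99, O 2.00
Empirical formula: C7H6O2
Empirical-formula mass = 122.12 g/mol; 488 ÷ 122.12 ≈ 4, so the molecular formula is C28H24O8.

C28H24O8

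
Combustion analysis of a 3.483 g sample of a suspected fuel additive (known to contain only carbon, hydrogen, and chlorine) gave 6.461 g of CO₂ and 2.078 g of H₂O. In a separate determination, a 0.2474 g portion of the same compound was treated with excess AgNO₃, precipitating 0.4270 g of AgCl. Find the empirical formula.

mol C = 6.461 g CO₂ ÷ 44.009 g/mol = 0.14681 mol
mol H = 2 × 2.078 g H₂O ÷ 18.015 g/mol = 0.23070 mol
From the AgCl data: mol Cl per gram of compound = (0.4270 ÷ 143.318) ÷ 0.2474 = 0.012043 mol/g, so in the 3.483 g combustion sample mol Cl = 0.041945 mol
Divide by the smallest (0.041945 mol): C 3.500, H 5.500, Cl 1.000
Multiplying each by 2 gives whole numbers: C 7.00, H 11.00, Cl 2.00

C7H11Cl2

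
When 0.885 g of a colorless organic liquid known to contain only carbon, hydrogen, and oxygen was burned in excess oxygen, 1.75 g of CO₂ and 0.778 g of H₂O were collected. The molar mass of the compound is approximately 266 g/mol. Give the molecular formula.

mol C = 1.75 g CO₂ ÷ 44.009 g/mol = 0.03976 mol
mol H = 2 × 0.778 g H₂O ÷ 18.015 g/mol = 0.08637 mol
mass O = 0.885 − (0.4776 + 0.08706) = 0.3203 g → mol O = 0.3203 ÷ 15.999 = 0.02002 mol
Divide by the smallest (0.02002 mol): C 1.986, H 4.314, O 1.000
Multiplying each by 3 gives whole numbers: C 5.96, H 12.94, O 3.00
Empirical formula: C6H13O3
Empirical-formula mass = 133.17 g/mol; 266 ÷ 133.17 ≈ 2, so the molecular formula is C12H26O6.

C12H26O6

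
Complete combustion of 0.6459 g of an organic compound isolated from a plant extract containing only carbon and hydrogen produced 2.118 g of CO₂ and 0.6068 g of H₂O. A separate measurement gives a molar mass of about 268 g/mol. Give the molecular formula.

mol C = 2.118 g CO₂ ÷ 44.009 g/mol = 0.048127 mol
mol H = 2 × 0.6068 g H₂O ÷ 18.015 g/mol = 0.067366 mol
Divide by the smallest (0.048127 mol): C 1.000, H 1.400
Multiplying each by 5 gives whole numbers: C 5.00, H 7.00
Empirical formula: C5H7
Empirical-formula mass = 67.11 g/mol; 268 ÷ 67.11 ≈ 4, so the molecular formula is C20H28.

C20H28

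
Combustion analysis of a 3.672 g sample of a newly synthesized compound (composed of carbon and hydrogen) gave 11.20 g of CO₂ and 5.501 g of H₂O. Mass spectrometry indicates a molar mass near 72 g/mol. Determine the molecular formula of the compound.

mol C = 11.20 g CO₂ ÷ 44.009 g/mol = 0.25449 mol
mol H = 2 × 5.501 g H₂O ÷ 18.015 g/mol = 0.61071 mol
Divide by the smallest (0.25449 mol): C 1.000, H 2.400
Multiplying each by 5 gives whole numbers: C 5.00, H 12.00
Empirical formula: C5H12
Empirical-formula mass = 72.15 g/mol; 72 ÷ 72.15 ≈ 1, so the molecular formula is C5H12.

C5H12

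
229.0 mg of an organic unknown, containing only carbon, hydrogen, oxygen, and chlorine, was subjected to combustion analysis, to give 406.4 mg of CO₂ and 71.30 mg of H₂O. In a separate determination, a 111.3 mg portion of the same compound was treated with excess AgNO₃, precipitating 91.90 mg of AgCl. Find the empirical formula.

C7H6ClO3

mol C = 0.4064 g CO₂ ÷ 44.009 g/mol = 0.0092345 mol
mol H = 2 × 0.07130 g H₂O ÷ 18.015 g/mol = 0.0079156 mol
From the AgCl data: mol Cl per gram of compound = (0.09190 ÷ 143.318) ÷ 0.1113 = 0.0057613 mol/g, so in the 0.2290 g combustion sample mol Cl = 0.0013193 mol
mass O = 0.2290 − (0.11092 + 0.0079790 + 0.046770) = 0.063335 g → mol O = 0.063335 ÷ 15.999 = 0.0039587 mol
Divide by the smallest (0.0013193 mol): C 6.999, H 6.000, Cl 1.000, O 3.001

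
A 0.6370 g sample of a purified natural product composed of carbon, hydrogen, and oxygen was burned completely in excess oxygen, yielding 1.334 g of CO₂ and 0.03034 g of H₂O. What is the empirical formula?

mol C = 1.334 g CO₂ ÷ 44.009 g/mol = 0.030312 mol
mol H = 2 × 0.03034 g H₂O ÷ 18.015 g/mol = 0.0033683 mol
mass O = 0.6370 − (0.36408 + 0.0033953) = 0.26953 g → mol O = 0.26953 ÷ 15.999 = 0.016847 mol
Divide by the smallest (0.0033683 mol): C 8.999, H 1.000, O 5.001

C9HO5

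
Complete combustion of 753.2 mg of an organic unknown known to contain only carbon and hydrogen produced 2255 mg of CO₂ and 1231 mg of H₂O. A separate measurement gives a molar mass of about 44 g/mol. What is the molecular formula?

C3H8

mol C = 2.255 g CO₂ ÷ 44.009 g/mol = 0.051240 mol
mol H = 2 × 1.231 g H₂O ÷ 18.015 g/mol = 0.13666 mol
Divide by the smallest (0.051240 mol): C 1.000, H 2.667
Multiplying each by 3 gives whole numbers: C 3.00, H 8.00
Empirical formula: C3H8
Empirical-formula mass = 44.10 g/mol; 44 ÷ 44.10 ≈ 1, so the molecular formula is C3H8.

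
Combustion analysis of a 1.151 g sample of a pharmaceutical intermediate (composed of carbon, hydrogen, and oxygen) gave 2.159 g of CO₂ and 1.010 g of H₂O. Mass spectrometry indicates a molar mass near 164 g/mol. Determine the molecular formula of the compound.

C7H16O4

mol C = 2.159 g CO₂ ÷ 44.009 g/mol = 0.049058 mol
mol H = 2 × 1.010 g H₂O ÷ 18.015 g/mol = 0.11213 mol
mass O = 1.151 − (0.58924 + 0.11303) = 0.44874 g → mol O = 0.44874 ÷ 15.999 = 0.028048 mol
Divide by the smallest (0.028048 mol): C 1.749, H 3.998, O 1.000
Multiplying each by 4 gives whole numbers: C 7.00, H 15.99, O 4.00
Empirical formula: C7H16O4
Empirical-formula mass = 164.20 g/mol; 164 ÷ 164.20 ≈ 1, so the molecular formula is C7H16O4.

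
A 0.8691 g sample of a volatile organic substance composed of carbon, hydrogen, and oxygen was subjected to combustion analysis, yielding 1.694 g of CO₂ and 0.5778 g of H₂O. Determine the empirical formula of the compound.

C9H15O5

mol C = 1.694 g CO₂ ÷ 44.009 g/mol = 0.038492 mol
mol H = 2 × 0.5778 g H₂O ÷ 18.015 g/mol = 0.064147 mol
mass O = 0.8691 − (0.46233 + 0.064660) = 0.34211 g → mol O = 0.34211 ÷ 15.999 = 0.021383 mol
Divide by the smallest (0.021383 mol): C 1.800, H 3.000, O 1.000
Multiplying each by 5 gives whole numbers: C 9.00, H 15.00, O 5.00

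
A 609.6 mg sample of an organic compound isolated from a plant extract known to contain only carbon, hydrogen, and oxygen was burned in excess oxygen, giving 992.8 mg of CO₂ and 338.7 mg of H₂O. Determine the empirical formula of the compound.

C6H10O5

mol C = 0.9928 g CO₂ ÷ 44.009 g/mol = 0.022559 mol
mol H = 2 × 0.3387 g H₂O ÷ 18.015 g/mol = 0.037602 mol
mass O = 0.6096 − (0.27096 + 0.037903) = 0.30074 g → mol O = 0.30074 ÷ 15.999 = 0.018797 mol
Divide by the smallest (0.018797 mol): C 1.200, H 2.000, O 1.000
Multiplying each by 5 gives whole numbers: C 6.00, H 10.00, O 5.00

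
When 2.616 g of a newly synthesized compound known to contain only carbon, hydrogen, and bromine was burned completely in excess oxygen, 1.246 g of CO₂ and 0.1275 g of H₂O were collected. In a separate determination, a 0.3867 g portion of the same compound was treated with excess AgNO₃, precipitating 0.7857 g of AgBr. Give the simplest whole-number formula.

C2HBr2

mol C = 1.246 g CO₂ ÷ 44.009 g/mol = 0.028312 mol
mol H = 2 × 0.1275 g H₂O ÷ 18.015 g/mol = 0.014155 mol
From the AgBr data: mol Br per gram of compound = (0.7857 ÷ 187.772) ÷ 0.3867 = 0.010821 mol/g, so in the 2.616 g combustion sample mol Br = 0.028307 mol
Divide by the smallest (0.014155 mol): C 2.000, H 1.000, Br 2.000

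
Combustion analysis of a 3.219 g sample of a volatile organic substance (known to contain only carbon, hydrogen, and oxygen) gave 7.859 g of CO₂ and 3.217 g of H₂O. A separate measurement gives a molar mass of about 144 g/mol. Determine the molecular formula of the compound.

mol C = 7.859 g CO₂ ÷ 44.009 g/mol = 0.17858 mol
mol H = 2 × 3.217 g H₂O ÷ 18.015 g/mol = 0.35715 mol
mass O = 3.219 − (2.1449 + 0.36000) = 0.71411 g → mol O = 0.71411 ÷ 15.999 = 0.044634 mol
Divide by the smallest (0.044634 mol): C 4.001, H 8.002, O 1.000
Empirical formula: C4H8O
Empirical-formula mass = 72.11 g/mol; 144 ÷ 72.11 ≈ 2, so the molecular formula is C8H16O2.

C8H16O2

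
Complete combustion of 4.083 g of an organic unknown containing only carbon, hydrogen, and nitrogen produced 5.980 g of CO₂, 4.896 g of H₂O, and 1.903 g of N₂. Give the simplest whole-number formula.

CH4N

mol C = 5.980 g CO₂ ÷ 44.009 g/mol = 0.13588 mol
mol H = 2 × 4.896 g H₂O ÷ 18.015 g/mol = 0.54355 mol
mol N = 2 × 1.903 g N₂ ÷ 28.014 g/mol = 0.13586 mol
Divide by the smallest (0.13586 mol): C 1.000, H 4.001, N 1.000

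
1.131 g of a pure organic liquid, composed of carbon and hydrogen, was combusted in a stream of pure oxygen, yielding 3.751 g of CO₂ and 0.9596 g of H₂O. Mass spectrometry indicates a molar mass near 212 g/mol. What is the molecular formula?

C16H20

mol C = 3.751 g CO₂ ÷ 44.009 g/mol = 0.085233 mol
mol H = 2 × 0.9596 g H₂O ÷ 18.015 g/mol = 0.10653 mol
Divide by the smallest (0.085233 mol): C 1.000, H 1.250
Multiplying each by 4 gives whole numbers: C 4.00, H 5.00
Empirical formula: C4H5
Empirical-formula mass = 53.08 g/mol; 212 ÷ 53.08 ≈ 4, so the molecular formula is C16H20.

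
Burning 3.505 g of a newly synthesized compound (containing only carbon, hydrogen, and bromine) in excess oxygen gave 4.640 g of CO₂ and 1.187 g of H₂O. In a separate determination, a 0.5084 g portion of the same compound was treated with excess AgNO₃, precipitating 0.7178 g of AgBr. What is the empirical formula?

C4H5Br

mol C = 4.640 g CO₂ ÷ 44.009 g/mol = 0.10543 mol
mol H = 2 × 1.187 g H₂O ÷ 18.015 g/mol = 0.13178 mol
From the AgBr data: mol Br per gram of compound = (0.7178 ÷ 187.772) ÷ 0.5084 = 0.0075191 mol/g, so in the 3.505 g combustion sample mol Br = 0.026355 mol
Divide by the smallest (0.026355 mol): C 4.001, H 5.000, Br 1.000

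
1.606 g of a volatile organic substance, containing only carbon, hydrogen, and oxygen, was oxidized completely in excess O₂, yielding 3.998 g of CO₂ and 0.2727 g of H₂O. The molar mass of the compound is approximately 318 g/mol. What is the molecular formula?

C18H6O6

mol C = 3.998 g CO₂ ÷ 44.009 g/mol = 0.090845 mol
mol H = 2 × 0.2727 g H₂O ÷ 18.015 g/mol = 0.030275 mol
mass O = 1.606 − (1.0911 + 0.030517) = 0.48434 g → mol O = 0.48434 ÷ 15.999 = 0.030273 mol
Divide by the smallest (0.030273 mol): C 3.001, H 1.000, O 1.000
Empirical formula: C3HO
Empirical-formula mass = 53.04 g/mol; 318 ÷ 53.04 ≈ 6, so the molecular formula is C18H6O6.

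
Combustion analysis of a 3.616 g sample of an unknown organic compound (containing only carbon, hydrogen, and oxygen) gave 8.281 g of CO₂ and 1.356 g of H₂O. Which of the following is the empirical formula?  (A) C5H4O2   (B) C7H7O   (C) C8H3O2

(A) C5H4O2

mol C = 8.281 g CO₂ ÷ 44.009 g/mol = 0.18817 mol
mol H = 2 × 1.356 g H₂O ÷ 18.015 g/mol = 0.15054 mol
mass O = 3.616 − (2.2601 + 0.15175) = 1.2042 g → mol O = 1.2042 ÷ 15.999 = 0.075267 mol
Divide by the smallest (0.075267 mol): C 2.500, H 2.000, O 1.000
Multiplying each by 2 gives whole numbers: C 5.00, H 4.00, O 2.00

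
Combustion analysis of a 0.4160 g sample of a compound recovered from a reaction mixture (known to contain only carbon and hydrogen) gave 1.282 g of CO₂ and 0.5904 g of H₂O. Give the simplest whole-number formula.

mol C = 1.282 g CO₂ ÷ 44.009 g/mol = 0.029130 mol
mol H = 2 × 0.5904 g H₂O ÷ 18.015 g/mol = 0.065545 mol
Divide by the smallest (0.029130 mol): C 1.000, H 2.250
Multiplying each by 4 gives whole numbers: C 4.00, H 9.00

C4H9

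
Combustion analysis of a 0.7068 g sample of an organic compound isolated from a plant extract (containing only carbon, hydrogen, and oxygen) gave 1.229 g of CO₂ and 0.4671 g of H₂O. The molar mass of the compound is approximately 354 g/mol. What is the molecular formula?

C14H26O10

mol C = 1.229 g CO₂ ÷ 44.009 g/mol = 0.027926 mol
mol H = 2 × 0.4671 g H₂O ÷ 18.015 g/mol = 0.051857 mol
mass O = 0.7068 − (0.33542 + 0.052272) = 0.31911 g → mol O = 0.31911 ÷ 15.999 = 0.019945 mol
Divide by the smallest (0.019945 mol): C 1.400, H 2.600, O 1.000
Multiplying each by 5 gives whole numbers: C 7.00, H 13.00, O 5.00
Empirical formula: C7H13O5
Empirical-formula mass = 177.18 g/mol; 354 ÷ 177.18 ≈ 2, so the molecular formula is C14H26O10.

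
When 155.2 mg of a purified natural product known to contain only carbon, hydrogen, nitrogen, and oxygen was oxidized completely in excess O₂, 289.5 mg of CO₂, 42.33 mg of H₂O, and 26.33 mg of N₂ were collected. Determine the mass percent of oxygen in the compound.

mol C = 0.2895 g CO₂ ÷ 44.009 g/mol = 0.0065782 mol
mol H = 2 × 0.04233 g H₂O ÷ 18.015 g/mol = 0.0046994 mol
mol N = 2 × 0.02633 g N₂ ÷ 28.014 g/mol = 0.0018798 mol
mass O = 0.1552 − (0.079011 + 0.0047370 + 0.026330) = 0.045122 g → mol O = 0.045122 ÷ 15.999 = 0.0028203 mol
mass % O = 0.045122 g ÷ 0.1552 g × 100%

29.07%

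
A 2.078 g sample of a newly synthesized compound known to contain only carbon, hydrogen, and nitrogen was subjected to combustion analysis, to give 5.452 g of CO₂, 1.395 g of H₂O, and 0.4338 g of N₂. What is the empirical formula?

C4H5N

mol C = 5.452 g CO₂ ÷ 44.009 g/mol = 0.12388 mol
mol H = 2 × 1.395 g H₂O ÷ 18.015 g/mol = 0.15487 mol
mol N = 2 × 0.4338 g N₂ ÷ 28.014 g/mol = 0.030970 mol
Divide by the smallest (0.030970 mol): C 4.000, H 5.001, N 1.000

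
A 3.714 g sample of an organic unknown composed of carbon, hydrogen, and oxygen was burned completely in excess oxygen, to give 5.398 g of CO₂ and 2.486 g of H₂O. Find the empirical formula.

mol C = 5.398 g CO₂ ÷ 44.009 g/mol = 0.12266 mol
mol H = 2 × 2.486 g H₂O ÷ 18.015 g/mol = 0.27599 mol
mass O = 3.714 − (1.4732 + 0.27820) = 1.9626 g → mol O = 1.9626 ÷ 15.999 = 0.12267 mol
Divide by the smallest (0.12266 mol): C 1.000, H 2.250, O 1.000
Multiplying each by 4 gives whole numbers: C 4.00, H 9.00, O 4.00

C4H9O4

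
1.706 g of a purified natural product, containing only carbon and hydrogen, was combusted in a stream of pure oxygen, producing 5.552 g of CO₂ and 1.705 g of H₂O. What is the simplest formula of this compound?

C2H3

mol C = 5.552 g CO₂ ÷ 44.009 g/mol = 0.12616 mol
mol H = 2 × 1.705 g H₂O ÷ 18.015 g/mol = 0.18929 mol
Divide by the smallest (0.12616 mol): C 1.000, H 1.500
Multiplying each by 2 gives whole numbers: C 2.00, H 3.00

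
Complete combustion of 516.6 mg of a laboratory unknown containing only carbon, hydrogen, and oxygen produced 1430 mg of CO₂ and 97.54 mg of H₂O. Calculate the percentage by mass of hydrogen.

mol C = 1.430 g CO₂ ÷ 44.009 g/mol = 0.032493 mol
mol H = 2 × 0.09754 g H₂O ÷ 18.015 g/mol = 0.010829 mol
mass O = 0.5166 − (0.39028 + 0.010915) = 0.11541 g → mol O = 0.11541 ÷ 15.999 = 0.0072134 mol
mass % H = 0.010915 g ÷ 0.5166 g × 100%

2.11%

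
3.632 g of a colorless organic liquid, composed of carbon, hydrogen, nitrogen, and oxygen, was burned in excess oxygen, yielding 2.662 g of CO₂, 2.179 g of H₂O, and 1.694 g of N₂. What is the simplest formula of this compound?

mol C = 2.662 g CO₂ ÷ 44.009 g/mol = 0.060488 mol
mol H = 2 × 2.179 g H₂O ÷ 18.015 g/mol = 0.24191 mol
mol N = 2 × 1.694 g N₂ ÷ 28.014 g/mol = 0.12094 mol
mass O = 3.632 − (0.72652 + 0.24384 + 1.6940) = 0.96764 g → mol O = 0.96764 ÷ 15.999 = 0.060481 mol
Divide by the smallest (0.060481 mol): C 1.000, H 4.000, N 2.000, O 1.000

CH4N2O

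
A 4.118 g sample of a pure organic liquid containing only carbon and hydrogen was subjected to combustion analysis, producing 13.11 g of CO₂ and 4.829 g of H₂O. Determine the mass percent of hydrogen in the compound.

13.12%

mol C = 13.11 g CO₂ ÷ 44.009 g/mol = 0.29789 mol
mol H = 2 × 4.829 g H₂O ÷ 18.015 g/mol = 0.53611 mol
mass % H = 0.54040 g ÷ 4.118 g × 100%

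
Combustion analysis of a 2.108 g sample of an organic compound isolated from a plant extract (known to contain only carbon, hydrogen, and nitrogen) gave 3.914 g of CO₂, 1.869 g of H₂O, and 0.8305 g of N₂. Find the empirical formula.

C3H7N2

mol C = 3.914 g CO₂ ÷ 44.009 g/mol = 0.088936 mol
mol H = 2 × 1.869 g H₂O ÷ 18.015 g/mol = 0.20749 mol
mol N = 2 × 0.8305 g N₂ ÷ 28.014 g/mol = 0.059292 mol
Divide by the smallest (0.059292 mol): C 1.500, H 3.500, N 1.000
Multiplying each by 2 gives whole numbers: C 3.00, H 7.00, N 2.00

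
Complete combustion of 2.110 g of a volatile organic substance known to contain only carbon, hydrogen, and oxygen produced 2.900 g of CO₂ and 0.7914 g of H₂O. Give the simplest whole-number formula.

C6H8O7

mol C = 2.900 g CO₂ ÷ 44.009 g/mol = 0.065896 mol
mol H = 2 × 0.7914 g H₂O ÷ 18.015 g/mol = 0.087860 mol
mass O = 2.110 − (0.79147 + 0.088563) = 1.2300 g → mol O = 1.2300 ÷ 15.999 = 0.076878 mol
Divide by the smallest (0.065896 mol): C 1.000, H 1.333, O 1.167
Multiplying each by 6 gives whole numbers: C 6.00, H 8.00, O 7.00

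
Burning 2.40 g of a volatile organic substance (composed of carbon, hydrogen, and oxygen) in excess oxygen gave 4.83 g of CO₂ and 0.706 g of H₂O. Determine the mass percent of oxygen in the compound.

41.8%

mol C = 4.83 g CO₂ ÷ 44.009 g/mol = 0.1098 mol
mol H = 2 × 0.706 g H₂O ÷ 18.015 g/mol = 0.07838 mol
mass O = 2.40 − (1.318 + 0.07901) = 1.003 g → mol O = 1.003 ÷ 15.999 = 0.06268 mol
mass % O = 1.003 g ÷ 2.40 g × 100%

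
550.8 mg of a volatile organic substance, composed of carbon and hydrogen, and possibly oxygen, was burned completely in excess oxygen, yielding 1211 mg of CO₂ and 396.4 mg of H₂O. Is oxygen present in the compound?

mol C = 1.211 g CO₂ ÷ 44.009 g/mol = 0.027517 mol
mol H = 2 × 0.3964 g H₂O ÷ 18.015 g/mol = 0.044008 mol
C and H account for only 0.37487 g of the 0.5508 g sample; the remaining 0.17593 g must be oxygen.

yes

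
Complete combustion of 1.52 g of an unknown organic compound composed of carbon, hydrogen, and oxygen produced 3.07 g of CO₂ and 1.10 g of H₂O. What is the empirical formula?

C4H7O2

mol C = 3.07 g CO₂ ÷ 44.009 g/mol = 0.06976 mol
mol H = 2 × 1.10 g H₂O ÷ 18.015 g/mol = 0.1221 mol
mass O = 1.52 − (0.8379 + 0.1231) = 0.5590 g → mol O = 0.5590 ÷ 15.999 = 0.03494 mol
Divide by the smallest (0.03494 mol): C 1.996, H 3.495, O 1.000
Multiplying each by 2 gives whole numbers: C 3.99, H 6.99, O 2.00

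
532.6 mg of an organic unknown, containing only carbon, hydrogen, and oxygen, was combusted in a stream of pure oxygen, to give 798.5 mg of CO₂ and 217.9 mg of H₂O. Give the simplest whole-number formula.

C3H4O3

mol C = 0.7985 g CO₂ ÷ 44.009 g/mol = 0.018144 mol
mol H = 2 × 0.2179 g H₂O ÷ 18.015 g/mol = 0.024191 mol
mass O = 0.5326 − (0.21793 + 0.024384) = 0.29029 g → mol O = 0.29029 ÷ 15.999 = 0.018144 mol
Divide by the smallest (0.018144 mol): C 1.000, H 1.333, O 1.000
Multiplying each by 3 gives whole numbers: C 3.00, H 4.00, O 3.00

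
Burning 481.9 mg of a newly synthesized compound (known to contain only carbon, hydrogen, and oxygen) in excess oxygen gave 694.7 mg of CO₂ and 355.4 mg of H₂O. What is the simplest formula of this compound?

C2H5O2

mol C = 0.6947 g CO₂ ÷ 44.009 g/mol = 0.015785 mol
mol H = 2 × 0.3554 g H₂O ÷ 18.015 g/mol = 0.039456 mol
mass O = 0.4819 − (0.18960 + 0.039772) = 0.25253 g → mol O = 0.25253 ÷ 15.999 = 0.015784 mol
Divide by the smallest (0.015784 mol): C 1.000, H 2.500, O 1.000
Multiplying each by 2 gives whole numbers: C 2.00, H 5.00, O 2.00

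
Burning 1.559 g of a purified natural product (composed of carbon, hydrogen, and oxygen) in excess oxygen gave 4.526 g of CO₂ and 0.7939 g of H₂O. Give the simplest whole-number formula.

C7H6O

mol C = 4.526 g CO₂ ÷ 44.009 g/mol = 0.10284 mol
mol H = 2 × 0.7939 g H₂O ÷ 18.015 g/mol = 0.088138 mol
mass O = 1.559 − (1.2352 + 0.088843) = 0.23491 g → mol O = 0.23491 ÷ 15.999 = 0.014683 mol
Divide by the smallest (0.014683 mol): C 7.004, H 6.003, O 1.000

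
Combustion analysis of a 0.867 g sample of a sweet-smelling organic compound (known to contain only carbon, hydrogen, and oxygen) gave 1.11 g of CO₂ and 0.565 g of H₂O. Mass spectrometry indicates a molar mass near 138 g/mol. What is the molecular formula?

C4H10O5

mol C = 1.11 g CO₂ ÷ 44.009 g/mol = 0.02522 mol
mol H = 2 × 0.565 g H₂O ÷ 18.015 g/mol = 0.06273 mol
mass O = 0.867 − (0.3029 + 0.06323) = 0.5008 g → mol O = 0.5008 ÷ 15.999 = 0.03130 mol
Divide by the smallest (0.02522 mol): C 1.000, H 2.487, O 1.241
Multiplying each by 4 gives whole numbers: C 4.00, H 9.95, O 4.96
Empirical formula: C4H10O5
Empirical-formula mass = 138.12 g/mol; 138 ÷ 138.12 ≈ 1, so the molecular formula is C4H10O5.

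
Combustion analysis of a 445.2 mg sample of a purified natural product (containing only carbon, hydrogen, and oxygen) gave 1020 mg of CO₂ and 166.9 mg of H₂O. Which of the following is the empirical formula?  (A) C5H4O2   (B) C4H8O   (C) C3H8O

mol C = 1.020 g CO₂ ÷ 44.009 g/mol = 0.023177 mol
mol H = 2 × 0.1669 g H₂O ÷ 18.015 g/mol = 0.018529 mol
mass O = 0.4452 − (0.27838 + 0.018677) = 0.14814 g → mol O = 0.14814 ÷ 15.999 = 0.0092595 mol
Divide by the smallest (0.0092595 mol): C 2.503, H 2.001, O 1.000
Multiplying each by 2 gives whole numbers: C 5.01, H 4.00, O 2.00

(A) C5H4O2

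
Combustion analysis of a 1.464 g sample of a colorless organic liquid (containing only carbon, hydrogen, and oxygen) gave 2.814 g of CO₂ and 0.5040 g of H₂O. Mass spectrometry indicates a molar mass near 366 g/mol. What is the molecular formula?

C16H14O10

mol C = 2.814 g CO₂ ÷ 44.009 g/mol = 0.063941 mol
mol H = 2 × 0.5040 g H₂O ÷ 18.015 g/mol = 0.055953 mol
mass O = 1.464 − (0.76800 + 0.056401) = 0.63960 g → mol O = 0.63960 ÷ 15.999 = 0.039977 mol
Divide by the smallest (0.039977 mol): C 1.599, H 1.400, O 1.000
Multiplying each by 5 gives whole numbers: C 8.00, H 7.00, O 5.00
Empirical formula: C8H7O5
Empirical-formula mass = 183.14 g/mol; 366 ÷ 183.14 ≈ 2, so the molecular formula is C16H14O10.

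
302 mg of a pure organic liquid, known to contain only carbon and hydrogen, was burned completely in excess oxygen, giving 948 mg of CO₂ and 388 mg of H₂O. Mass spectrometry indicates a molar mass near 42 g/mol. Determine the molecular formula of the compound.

mol C = 0.948 g CO₂ ÷ 44.009 g/mol = 0.02154 mol
mol H = 2 × 0.388 g H₂O ÷ 18.015 g/mol = 0.04308 mol
Divide by the smallest (0.02154 mol): C 1.000, H 2.000
Empirical formula: CH2
Empirical-formula mass = 14.03 g/mol; 42 ÷ 14.03 ≈ 3, so the molecular formula is C3H6.

C3H6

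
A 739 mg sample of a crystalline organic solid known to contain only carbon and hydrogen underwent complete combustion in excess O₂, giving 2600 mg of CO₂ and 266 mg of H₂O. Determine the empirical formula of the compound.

mol C = 2.60 g CO₂ ÷ 44.009 g/mol = 0.05908 mol
mol H = 2 × 0.266 g H₂O ÷ 18.015 g/mol = 0.02953 mol
Divide by the smallest (0.02953 mol): C 2.001, H 1.000

C2H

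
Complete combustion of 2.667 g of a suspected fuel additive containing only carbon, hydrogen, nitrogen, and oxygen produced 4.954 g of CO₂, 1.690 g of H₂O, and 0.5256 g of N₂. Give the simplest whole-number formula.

mol C = 4.954 g CO₂ ÷ 44.009 g/mol = 0.11257 mol
mol H = 2 × 1.690 g H₂O ÷ 18.015 g/mol = 0.18762 mol
mol N = 2 × 0.5256 g N₂ ÷ 28.014 g/mol = 0.037524 mol
mass O = 2.667 − (1.3521 + 0.18912 + 0.52560) = 0.60022 g → mol O = 0.60022 ÷ 15.999 = 0.037516 mol
Divide by the smallest (0.037516 mol): C 3.000, H 5.001, N 1.000, O 1.000

C3H5NO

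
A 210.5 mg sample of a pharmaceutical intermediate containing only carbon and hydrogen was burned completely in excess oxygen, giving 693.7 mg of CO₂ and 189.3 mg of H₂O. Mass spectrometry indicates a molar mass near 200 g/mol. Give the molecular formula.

mol C = 0.6937 g CO₂ ÷ 44.009 g/mol = 0.015763 mol
mol H = 2 × 0.1893 g H₂O ÷ 18.015 g/mol = 0.021016 mol
Divide by the smallest (0.015763 mol): C 1.000, H 1.333
Multiplying each by 3 gives whole numbers: C 3.00, H 4.00
Empirical formula: C3H4
Empirical-formula mass = 40.06 g/mol; 200 ÷ 40.06 ≈ 5, so the molecular formula is C15H20.

C15H20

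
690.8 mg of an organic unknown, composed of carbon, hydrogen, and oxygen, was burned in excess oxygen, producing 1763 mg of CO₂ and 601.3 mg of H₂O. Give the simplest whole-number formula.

mol C = 1.763 g CO₂ ÷ 44.009 g/mol = 0.040060 mol
mol H = 2 × 0.6013 g H₂O ÷ 18.015 g/mol = 0.066755 mol
mass O = 0.6908 − (0.48116 + 0.067290) = 0.14235 g → mol O = 0.14235 ÷ 15.999 = 0.0088974 mol
Divide by the smallest (0.0088974 mol): C 4.502, H 7.503, O 1.000
Multiplying each by 2 gives whole numbers: C 9.00, H 15.01, O 2.00

C9H15O2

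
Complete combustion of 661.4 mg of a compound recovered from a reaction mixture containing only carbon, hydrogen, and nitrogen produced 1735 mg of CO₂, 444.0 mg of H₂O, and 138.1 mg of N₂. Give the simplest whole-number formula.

mol C = 1.735 g CO₂ ÷ 44.009 g/mol = 0.039424 mol
mol H = 2 × 0.4440 g H₂O ÷ 18.015 g/mol = 0.049292 mol
mol N = 2 × 0.1381 g N₂ ÷ 28.014 g/mol = 0.0098594 mol
Divide by the smallest (0.0098594 mol): C 3.999, H 5.000, N 1.000

C4H5N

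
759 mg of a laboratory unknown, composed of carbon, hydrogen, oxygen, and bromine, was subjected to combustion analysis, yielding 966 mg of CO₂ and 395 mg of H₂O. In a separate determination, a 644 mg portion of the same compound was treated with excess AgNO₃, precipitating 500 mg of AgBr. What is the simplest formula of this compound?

mol C = 0.966 g CO₂ ÷ 44.009 g/mol = 0.02195 mol
mol H = 2 × 0.395 g H₂O ÷ 18.015 g/mol = 0.04385 mol
From the AgBr data: mol Br per gram of compound = (0.500 ÷ 187.772) ÷ 0.644 = 0.004135 mol/g, so in the 0.759 g combustion sample mol Br = 0.003138 mol
mass O = 0.759 − (0.2636 + 0.04420 + 0.2508) = 0.2004 g → mol O = 0.2004 ÷ 15.999 = 0.01253 mol
Divide by the smallest (0.003138 mol): C 6.994, H 13.973, Br 1.000, O 3.991

C7H14BrO4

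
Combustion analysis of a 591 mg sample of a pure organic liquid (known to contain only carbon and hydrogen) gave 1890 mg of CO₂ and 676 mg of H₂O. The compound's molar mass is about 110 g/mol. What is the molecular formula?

C8H14

mol C = 1.89 g CO₂ ÷ 44.009 g/mol = 0.04295 mol
mol H = 2 × 0.676 g H₂O ÷ 18.015 g/mol = 0.07505 mol
Divide by the smallest (0.04295 mol): C 1.000, H 1.748
Multiplying each by 4 gives whole numbers: C 4.00, H 6.99
Empirical formula: C4H7
Empirical-formula mass = 55.10 g/mol; 110 ÷ 55.10 ≈ 2, so the molecular formula is C8H14.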